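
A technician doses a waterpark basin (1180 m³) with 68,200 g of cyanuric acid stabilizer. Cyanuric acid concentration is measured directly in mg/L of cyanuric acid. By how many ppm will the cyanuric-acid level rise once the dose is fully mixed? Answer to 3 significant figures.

Volume: 1180 m³ = 1,180,000 L.
Rise: 68,200 g / 1,180,000 L × 1000 = 57.8 mg/L.

57.8 ppm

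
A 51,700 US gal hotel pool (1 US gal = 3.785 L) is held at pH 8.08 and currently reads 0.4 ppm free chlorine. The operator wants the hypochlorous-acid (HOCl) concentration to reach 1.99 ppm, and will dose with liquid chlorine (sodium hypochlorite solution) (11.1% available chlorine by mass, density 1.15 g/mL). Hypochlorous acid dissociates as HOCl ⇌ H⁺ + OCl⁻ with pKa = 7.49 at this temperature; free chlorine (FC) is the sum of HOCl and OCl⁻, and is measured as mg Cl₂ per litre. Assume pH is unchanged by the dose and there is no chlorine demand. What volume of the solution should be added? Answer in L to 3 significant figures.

14.3 L

Volume: 51,700 US gal × 3.785 L/gal = 195,684 L.
[OCl⁻]/[HOCl] = 10^(pH − pKa) = 10^(8.08 − 7.49) = 3.89; fraction as HOCl = 1/(1 + 3.89) = 0.2045.
Free chlorine required for 1.99 ppm HOCl: 1.99 / 0.2045 = 9.732 ppm.
FC to add: 9.732 − 0.4 = 9.332 mg/L as Cl₂.
Cl₂ equivalent: 9.332 mg/L × 195,684 L = 1826 g.
Product at 11.1% available Cl: 1826 / 0.111 = 16,450 g.
Volume: 16,450 g ÷ 1.15 g/mL = 14,310 mL.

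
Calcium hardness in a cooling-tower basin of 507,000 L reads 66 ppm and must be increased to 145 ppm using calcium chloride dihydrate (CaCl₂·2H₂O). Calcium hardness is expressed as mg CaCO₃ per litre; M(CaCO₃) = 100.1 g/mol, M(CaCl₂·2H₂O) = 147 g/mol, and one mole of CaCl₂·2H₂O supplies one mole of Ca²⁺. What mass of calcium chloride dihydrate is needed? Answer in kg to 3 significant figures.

58.8 kg

Hardness to add: (145 − 66) = 79 mg/L as CaCO₃ × 507,000 L = 40,050 g as CaCO₃.
Moles of Ca²⁺ (1 mol Ca²⁺ ≡ 1 mol CaCO₃): 40,050 / 100.1 g/mol = 400.1 mol.
Mass of CaCl₂·2H₂O: 400.1 × 147 = 58,820 g.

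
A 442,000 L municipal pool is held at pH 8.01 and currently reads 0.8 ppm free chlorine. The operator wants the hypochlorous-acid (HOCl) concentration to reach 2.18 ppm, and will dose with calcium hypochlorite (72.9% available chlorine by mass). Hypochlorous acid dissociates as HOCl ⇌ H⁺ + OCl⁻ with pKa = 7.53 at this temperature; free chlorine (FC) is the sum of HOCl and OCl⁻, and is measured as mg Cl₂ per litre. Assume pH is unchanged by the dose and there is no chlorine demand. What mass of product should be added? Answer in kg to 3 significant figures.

4.83 kg

[OCl⁻]/[HOCl] = 10^(pH − pKa) = 10^(8.01 − 7.53) = 3.02; fraction as HOCl = 1/(1 + 3.02) = 0.2488.
Free chlorine required for 2.18 ppm HOCl: 2.18 / 0.2488 = 8.763 ppm.
FC to add: 8.763 − 0.8 = 7.963 mg/L as Cl₂.
Cl₂ equivalent: 7.963 mg/L × 442,000 L = 3520 g.
Product at 72.9% available Cl: 3520 / 0.729 = 4828 g.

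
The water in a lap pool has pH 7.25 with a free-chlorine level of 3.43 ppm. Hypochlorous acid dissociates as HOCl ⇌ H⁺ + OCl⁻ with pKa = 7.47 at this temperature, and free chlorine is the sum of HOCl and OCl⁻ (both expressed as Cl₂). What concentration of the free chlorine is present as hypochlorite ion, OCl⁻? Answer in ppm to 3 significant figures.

1.29 ppm

[OCl⁻]/[HOCl] = 10^(pH − pKa) = 10^(7.25 − 7.47) = 10^-0.22 = 0.6026.
Fraction as HOCl = 1 / (1 + 0.6026) = 0.624.
OCl⁻ = (1 − 0.624) × 3.43 ppm = 1.29 ppm.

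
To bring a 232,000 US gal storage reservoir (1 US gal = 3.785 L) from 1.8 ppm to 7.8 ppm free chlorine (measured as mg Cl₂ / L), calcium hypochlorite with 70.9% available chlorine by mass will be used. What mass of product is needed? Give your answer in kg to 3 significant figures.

Volume: 232,000 US gal × 3.785 L/gal = 878,120 L.
Chlorine deficit: 7.8 − 1.8 = 6 ppm = 6 mg/L as Cl₂.
Cl₂ equivalent needed: 6 mg/L × 878,120 L = 5,269,000 mg = 5269 g.
Product at 70.9% available chlorine: 5269 / 0.709 = 7431 g.

7.43 kg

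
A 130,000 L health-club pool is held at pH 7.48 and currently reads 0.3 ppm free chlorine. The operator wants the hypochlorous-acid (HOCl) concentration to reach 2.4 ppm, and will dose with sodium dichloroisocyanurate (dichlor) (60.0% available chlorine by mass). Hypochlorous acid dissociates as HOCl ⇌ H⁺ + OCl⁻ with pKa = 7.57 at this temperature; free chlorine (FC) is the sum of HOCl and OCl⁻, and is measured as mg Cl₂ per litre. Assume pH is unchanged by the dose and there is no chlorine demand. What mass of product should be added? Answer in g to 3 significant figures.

[OCl⁻]/[HOCl] = 10^(pH − pKa) = 10^(7.48 − 7.57) = 0.8128; fraction as HOCl = 1/(1 + 0.8128) = 0.5516.
Free chlorine required for 2.4 ppm HOCl: 2.4 / 0.5516 = 4.351 ppm.
FC to add: 4.351 − 0.3 = 4.051 mg/L as Cl₂.
Cl₂ equivalent: 4.051 mg/L × 130,000 L = 526.6 g.
Product at 60.0% available Cl: 526.6 / 0.6 = 877.7 g.

878 g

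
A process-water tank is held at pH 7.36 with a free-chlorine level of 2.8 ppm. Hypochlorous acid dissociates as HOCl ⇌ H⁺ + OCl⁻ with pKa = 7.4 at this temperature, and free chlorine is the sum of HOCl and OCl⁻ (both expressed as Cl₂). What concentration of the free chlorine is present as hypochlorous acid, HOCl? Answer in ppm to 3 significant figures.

[OCl⁻]/[HOCl] = 10^(pH − pKa) = 10^(7.36 − 7.4) = 10^-0.04 = 0.912.
Fraction as HOCl = 1 / (1 + 0.912) = 0.523.
HOCl = 0.523 × 2.8 ppm = 1.464 ppm.

1.46 ppm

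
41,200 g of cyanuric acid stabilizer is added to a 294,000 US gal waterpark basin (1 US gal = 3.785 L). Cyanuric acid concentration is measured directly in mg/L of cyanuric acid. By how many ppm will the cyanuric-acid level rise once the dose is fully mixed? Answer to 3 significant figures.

37.0 ppm

Volume: 294,000 US gal × 3.785 L/gal = 1,112,790 L.
Rise: 41,200 g / 1,112,790 L × 1000 = 37.02 mg/L.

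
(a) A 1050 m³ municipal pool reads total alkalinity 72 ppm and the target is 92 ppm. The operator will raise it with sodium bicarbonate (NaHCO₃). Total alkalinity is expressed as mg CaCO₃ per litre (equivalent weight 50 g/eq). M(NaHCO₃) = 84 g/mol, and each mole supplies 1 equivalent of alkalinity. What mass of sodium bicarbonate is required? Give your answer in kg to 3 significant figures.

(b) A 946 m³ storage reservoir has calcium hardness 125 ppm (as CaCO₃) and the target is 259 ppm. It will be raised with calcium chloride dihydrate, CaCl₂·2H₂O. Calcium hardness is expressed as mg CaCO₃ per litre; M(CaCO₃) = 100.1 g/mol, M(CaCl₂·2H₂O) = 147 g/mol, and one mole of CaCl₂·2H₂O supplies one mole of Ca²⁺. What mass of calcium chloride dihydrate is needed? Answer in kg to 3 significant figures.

(a) Volume: 1050 m³ = 1,050,000 L.
(a) Alkalinity to add: (92 − 72) = 20 mg/L as CaCO₃ × 1,050,000 L = 21,000 g as CaCO₃.
(a) Equivalents: 21,000 g ÷ 50 g/eq = 420 eq.
(a) NaHCO₃ supplies 1 eq per mole → 420 mol.
(a) Mass: 420 mol × 84 g/mol = 35,280 g.

(b) Volume: 946 m³ = 946,000 L.
(b) Hardness to add: (259 − 125) = 134 mg/L as CaCO₃ × 946,000 L = 126,800 g as CaCO₃.
(b) Moles of Ca²⁺ (1 mol Ca²⁺ ≡ 1 mol CaCO₃): 126,800 / 100.1 g/mol = 1266 mol.
(b) Mass of CaCl₂·2H₂O: 1266 × 147 = 186,200 g.

(a) 35.3 kg; (b) 186 kg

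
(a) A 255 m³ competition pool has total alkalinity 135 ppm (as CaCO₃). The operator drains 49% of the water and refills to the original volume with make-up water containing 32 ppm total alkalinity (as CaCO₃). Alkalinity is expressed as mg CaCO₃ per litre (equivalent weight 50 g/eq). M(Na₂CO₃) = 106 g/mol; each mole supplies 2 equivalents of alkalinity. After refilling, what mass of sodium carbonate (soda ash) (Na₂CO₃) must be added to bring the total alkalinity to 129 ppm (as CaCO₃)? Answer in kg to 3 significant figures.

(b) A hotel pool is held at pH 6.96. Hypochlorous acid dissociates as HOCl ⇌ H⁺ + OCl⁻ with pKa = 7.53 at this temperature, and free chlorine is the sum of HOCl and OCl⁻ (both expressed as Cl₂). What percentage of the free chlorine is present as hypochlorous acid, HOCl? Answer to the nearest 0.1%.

(a) 12.0 kg; (b) 78.8%

(a) Volume: 255 m³ = 255,000 L.
(a) After draining 49% and refilling: 135 × 0.51 + 32 × 0.49 = 84.53 ppm.
(a) Deficit to target: 129 − 84.53 = 44.47 mg/L.
(a) As CaCO₃: 44.47 mg/L × 255,000 L = 11,340 g; ÷ 50 g/eq ÷ 2 = 113.4 mol Na₂CO₃.
(a) Mass: 113.4 × 106 = 12,020 g.

(b) [OCl⁻]/[HOCl] = 10^(pH − pKa) = 10^(6.96 − 7.53) = 10^-0.57 = 0.2692.
(b) Fraction as HOCl = 1 / (1 + 0.2692) = 0.7879.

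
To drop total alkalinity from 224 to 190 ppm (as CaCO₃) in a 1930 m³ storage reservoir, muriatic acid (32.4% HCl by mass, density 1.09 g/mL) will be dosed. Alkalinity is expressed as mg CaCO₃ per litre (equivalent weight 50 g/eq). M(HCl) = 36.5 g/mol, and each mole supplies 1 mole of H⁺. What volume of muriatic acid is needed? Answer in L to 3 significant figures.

Volume: 1930 m³ = 1,930,000 L.
Alkalinity to neutralize: (224 − 190) = 34 mg/L as CaCO₃ × 1,930,000 L = 65,620 g as CaCO₃.
Equivalents of H⁺ required: 65,620 ÷ 50 g/eq = 1312 eq = 1312 mol HCl.
Mass of HCl: 1312 × 36.5 = 47,900 g.
Mass of 32.4% solution: 47,900 / 0.324 = 147,800 g.
Volume: 147,800 g ÷ 1.09 g/mL = 135,600 mL.

136 L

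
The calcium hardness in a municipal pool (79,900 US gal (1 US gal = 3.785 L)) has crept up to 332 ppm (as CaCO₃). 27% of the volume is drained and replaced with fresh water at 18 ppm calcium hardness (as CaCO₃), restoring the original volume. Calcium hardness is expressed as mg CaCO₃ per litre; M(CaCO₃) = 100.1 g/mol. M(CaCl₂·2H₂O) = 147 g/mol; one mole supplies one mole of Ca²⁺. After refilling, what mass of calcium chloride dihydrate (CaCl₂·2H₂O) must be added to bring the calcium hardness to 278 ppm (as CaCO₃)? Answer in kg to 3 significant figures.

13.7 kg

Volume: 79,900 US gal × 3.785 L/gal = 302,422 L.
After draining 27% and refilling: 332 × 0.73 + 18 × 0.27 = 247.22 ppm.
Deficit to target: 278 − 247.22 = 30.78 mg/L.
As CaCO₃: 30.78 mg/L × 302,422 L = 9309 g; ÷ 100.1 = 92.99 mol Ca²⁺.
Mass: 92.99 × 147 = 13,670 g.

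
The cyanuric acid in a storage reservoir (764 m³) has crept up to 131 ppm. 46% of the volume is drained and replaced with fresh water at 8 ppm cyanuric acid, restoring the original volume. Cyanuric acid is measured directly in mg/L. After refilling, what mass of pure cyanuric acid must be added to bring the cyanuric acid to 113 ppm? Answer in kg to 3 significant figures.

29.5 kg

Volume: 764 m³ = 764,000 L.
After draining 46% and refilling: 131 × 0.54 + 8 × 0.46 = 74.42 ppm.
Deficit to target: 113 − 74.42 = 38.58 mg/L.
Mass: 38.58 mg/L × 764,000 L = 29,480 g cyanuric acid.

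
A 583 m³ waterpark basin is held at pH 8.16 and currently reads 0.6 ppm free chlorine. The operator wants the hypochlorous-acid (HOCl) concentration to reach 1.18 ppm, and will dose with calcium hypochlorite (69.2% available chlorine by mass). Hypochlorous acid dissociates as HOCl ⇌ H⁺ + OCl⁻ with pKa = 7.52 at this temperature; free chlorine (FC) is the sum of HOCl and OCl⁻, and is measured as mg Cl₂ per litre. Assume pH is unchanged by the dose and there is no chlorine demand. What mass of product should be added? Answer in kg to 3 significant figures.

Volume: 583 m³ = 583,000 L.
[OCl⁻]/[HOCl] = 10^(pH − pKa) = 10^(8.16 − 7.52) = 4.365; fraction as HOCl = 1/(1 + 4.365) = 0.1864.
Free chlorine required for 1.18 ppm HOCl: 1.18 / 0.1864 = 6.331 ppm.
FC to add: 6.331 − 0.6 = 5.731 mg/L as Cl₂.
Cl₂ equivalent: 5.731 mg/L × 583,000 L = 3341 g.
Product at 69.2% available Cl: 3341 / 0.692 = 4828 g.

4.83 kg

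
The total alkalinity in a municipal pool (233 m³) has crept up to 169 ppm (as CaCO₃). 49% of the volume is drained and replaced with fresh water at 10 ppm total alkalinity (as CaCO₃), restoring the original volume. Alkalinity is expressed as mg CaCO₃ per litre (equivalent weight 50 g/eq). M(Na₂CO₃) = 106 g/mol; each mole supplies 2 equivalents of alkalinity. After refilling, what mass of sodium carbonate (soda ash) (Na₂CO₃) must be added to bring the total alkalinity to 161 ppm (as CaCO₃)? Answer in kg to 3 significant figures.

17.3 kg

Volume: 233 m³ = 233,000 L.
After draining 49% and refilling: 169 × 0.51 + 10 × 0.49 = 91.09 ppm.
Deficit to target: 161 − 91.09 = 69.91 mg/L.
As CaCO₃: 69.91 mg/L × 233,000 L = 16,290 g; ÷ 50 g/eq ÷ 2 = 162.9 mol Na₂CO₃.
Mass: 162.9 × 106 = 17,270 g.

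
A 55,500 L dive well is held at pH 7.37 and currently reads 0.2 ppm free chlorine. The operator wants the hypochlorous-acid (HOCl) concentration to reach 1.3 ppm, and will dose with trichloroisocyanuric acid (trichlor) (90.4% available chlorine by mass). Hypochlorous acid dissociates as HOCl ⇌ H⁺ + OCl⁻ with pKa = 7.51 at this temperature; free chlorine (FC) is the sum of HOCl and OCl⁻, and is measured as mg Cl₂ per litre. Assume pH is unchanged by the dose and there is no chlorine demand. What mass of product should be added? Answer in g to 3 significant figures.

125 g

[OCl⁻]/[HOCl] = 10^(pH − pKa) = 10^(7.37 − 7.51) = 0.7244; fraction as HOCl = 1/(1 + 0.7244) = 0.5799.
Free chlorine required for 1.3 ppm HOCl: 1.3 / 0.5799 = 2.242 ppm.
FC to add: 2.242 − 0.2 = 2.042 mg/L as Cl₂.
Cl₂ equivalent: 2.042 mg/L × 55,500 L = 113.3 g.
Product at 90.4% available Cl: 113.3 / 0.904 = 125.4 g.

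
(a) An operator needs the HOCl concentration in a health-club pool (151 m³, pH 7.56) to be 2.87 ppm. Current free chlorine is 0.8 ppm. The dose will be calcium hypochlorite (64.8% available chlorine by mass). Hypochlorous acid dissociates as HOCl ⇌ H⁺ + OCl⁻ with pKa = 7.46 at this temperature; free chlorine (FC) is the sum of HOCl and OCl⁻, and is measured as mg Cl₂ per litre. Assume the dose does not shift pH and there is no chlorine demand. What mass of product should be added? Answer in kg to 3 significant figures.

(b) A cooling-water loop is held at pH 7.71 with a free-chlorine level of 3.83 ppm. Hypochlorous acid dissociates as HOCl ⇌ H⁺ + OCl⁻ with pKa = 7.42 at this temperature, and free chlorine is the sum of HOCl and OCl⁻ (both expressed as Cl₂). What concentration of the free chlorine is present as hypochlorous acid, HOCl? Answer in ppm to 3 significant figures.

(a) 1.32 kg; (b) 1.30 ppm

(a) Volume: 151 m³ = 151,000 L.
(a) [OCl⁻]/[HOCl] = 10^(pH − pKa) = 10^(7.56 − 7.46) = 1.259; fraction as HOCl = 1/(1 + 1.259) = 0.4427.
(a) Free chlorine required for 2.87 ppm HOCl: 2.87 / 0.4427 = 6.483 ppm.
(a) FC to add: 6.483 − 0.8 = 5.683 mg/L as Cl₂.
(a) Cl₂ equivalent: 5.683 mg/L × 151,000 L = 858.2 g.
(a) Product at 64.8% available Cl: 858.2 / 0.648 = 1324 g.

(b) [OCl⁻]/[HOCl] = 10^(pH − pKa) = 10^(7.71 − 7.42) = 10^0.29 = 1.95.
(b) Fraction as HOCl = 1 / (1 + 1.95) = 0.339.
(b) HOCl = 0.339 × 3.83 ppm = 1.298 ppm.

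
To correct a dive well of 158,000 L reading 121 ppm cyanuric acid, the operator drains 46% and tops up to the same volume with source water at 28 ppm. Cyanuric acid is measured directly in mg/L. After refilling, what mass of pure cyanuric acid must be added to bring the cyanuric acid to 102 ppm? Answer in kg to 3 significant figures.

3.76 kg

After draining 46% and refilling: 121 × 0.54 + 28 × 0.46 = 78.22 ppm.
Deficit to target: 102 − 78.22 = 23.78 mg/L.
Mass: 23.78 mg/L × 158,000 L = 3757 g cyanuric acid.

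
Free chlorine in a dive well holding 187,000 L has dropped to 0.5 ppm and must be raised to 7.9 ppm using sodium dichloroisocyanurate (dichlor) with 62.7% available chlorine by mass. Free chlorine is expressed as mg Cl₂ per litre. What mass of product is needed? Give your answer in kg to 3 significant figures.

2.21 kg

Chlorine deficit: 7.9 − 0.5 = 7.4 ppm = 7.4 mg/L as Cl₂.
Cl₂ equivalent needed: 7.4 mg/L × 187,000 L = 1,384,000 mg = 1384 g.
Product at 62.7% available chlorine: 1384 / 0.627 = 2207 g.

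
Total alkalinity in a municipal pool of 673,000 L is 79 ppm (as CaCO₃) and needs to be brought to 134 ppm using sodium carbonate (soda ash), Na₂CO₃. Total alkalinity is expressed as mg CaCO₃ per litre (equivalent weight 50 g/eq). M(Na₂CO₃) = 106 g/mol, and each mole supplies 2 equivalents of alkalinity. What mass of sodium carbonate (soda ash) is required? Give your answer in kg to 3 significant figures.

39.2 kg

Alkalinity to add: (134 − 79) = 55 mg/L as CaCO₃ × 673,000 L = 37,020 g as CaCO₃.
Equivalents: 37,020 g ÷ 50 g/eq = 740.3 eq.
Each mole of Na₂CO₃ supplies 2 eq, so 740.3 / 2 = 370.1 mol.
Mass: 370.1 mol × 106 g/mol = 39,240 g.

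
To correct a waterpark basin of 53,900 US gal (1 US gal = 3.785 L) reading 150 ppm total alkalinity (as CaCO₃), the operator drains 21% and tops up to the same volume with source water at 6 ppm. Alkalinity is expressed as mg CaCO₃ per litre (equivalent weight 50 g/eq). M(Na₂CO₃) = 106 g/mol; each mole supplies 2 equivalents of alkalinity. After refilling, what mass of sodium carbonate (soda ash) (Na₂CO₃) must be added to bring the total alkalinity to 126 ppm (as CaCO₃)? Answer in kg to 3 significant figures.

Volume: 53,900 US gal × 3.785 L/gal = 204,012 L.
After draining 21% and refilling: 150 × 0.79 + 6 × 0.21 = 119.76 ppm.
Deficit to target: 126 − 119.76 = 6.24 mg/L.
As CaCO₃: 6.24 mg/L × 204,012 L = 1273 g; ÷ 50 g/eq ÷ 2 = 12.73 mol Na₂CO₃.
Mass: 12.73 × 106 = 1349 g.

1.35 kg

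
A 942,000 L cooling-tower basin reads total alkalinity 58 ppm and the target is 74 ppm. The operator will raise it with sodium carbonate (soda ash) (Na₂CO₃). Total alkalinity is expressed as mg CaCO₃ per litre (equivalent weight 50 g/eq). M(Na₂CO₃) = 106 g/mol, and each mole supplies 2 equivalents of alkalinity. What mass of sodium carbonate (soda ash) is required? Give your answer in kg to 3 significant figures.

16.0 kg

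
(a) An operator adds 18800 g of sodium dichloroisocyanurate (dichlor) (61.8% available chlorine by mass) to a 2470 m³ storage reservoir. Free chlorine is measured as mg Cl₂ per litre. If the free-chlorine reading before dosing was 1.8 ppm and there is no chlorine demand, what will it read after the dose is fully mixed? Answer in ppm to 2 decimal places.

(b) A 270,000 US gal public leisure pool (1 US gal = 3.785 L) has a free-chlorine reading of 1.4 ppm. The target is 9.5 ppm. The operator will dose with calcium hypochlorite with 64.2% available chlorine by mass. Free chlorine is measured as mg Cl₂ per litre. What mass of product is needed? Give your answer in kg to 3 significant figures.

(a) 6.50 ppm; (b) 12.9 kg

(a) Volume: 2470 m³ = 2,470,000 L.
(a) Available chlorine delivered: 18,800 g × 0.618 = 11,620 g as Cl₂.
(a) Concentration rise: 11,620 g / 2,470,000 L = 4.704 mg/L = 4.70 ppm.
(a) Final FC: 1.8 + 4.70 = 6.50 ppm.

(b) Volume: 270,000 US gal × 3.785 L/gal = 1,021,950 L.
(b) Chlorine deficit: 9.5 − 1.4 = 8.1 ppm = 8.1 mg/L as Cl₂.
(b) Cl₂ equivalent needed: 8.1 mg/L × 1,021,950 L = 8,278,000 mg = 8278 g.
(b) Product at 64.2% available chlorine: 8278 / 0.642 = 12,890 g.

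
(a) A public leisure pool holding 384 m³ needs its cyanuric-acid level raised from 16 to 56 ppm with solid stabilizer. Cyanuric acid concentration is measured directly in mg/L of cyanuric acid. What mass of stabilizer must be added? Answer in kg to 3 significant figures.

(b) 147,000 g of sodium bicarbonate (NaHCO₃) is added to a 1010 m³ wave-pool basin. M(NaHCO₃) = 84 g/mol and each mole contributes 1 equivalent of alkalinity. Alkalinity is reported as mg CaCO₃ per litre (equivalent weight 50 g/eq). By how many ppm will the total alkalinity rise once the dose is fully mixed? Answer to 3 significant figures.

(a) Volume: 384 m³ = 384,000 L.
(a) CYA to add: (56 − 16) = 40 mg/L × 384,000 L = 15,360 g cyanuric acid.

(b) Volume: 1010 m³ = 1,010,000 L.
(b) Moles of NaHCO₃: 147,000 g ÷ 84 g/mol = 1750 mol → 1750 eq of alkalinity.
(b) As CaCO₃: 1750 eq × 50 g/eq = 87,500 g.
(b) Rise: 87,500 g / 1,010,000 L × 1000 = 86.63 mg/L.

(a) 15.4 kg; (b) 86.6 ppm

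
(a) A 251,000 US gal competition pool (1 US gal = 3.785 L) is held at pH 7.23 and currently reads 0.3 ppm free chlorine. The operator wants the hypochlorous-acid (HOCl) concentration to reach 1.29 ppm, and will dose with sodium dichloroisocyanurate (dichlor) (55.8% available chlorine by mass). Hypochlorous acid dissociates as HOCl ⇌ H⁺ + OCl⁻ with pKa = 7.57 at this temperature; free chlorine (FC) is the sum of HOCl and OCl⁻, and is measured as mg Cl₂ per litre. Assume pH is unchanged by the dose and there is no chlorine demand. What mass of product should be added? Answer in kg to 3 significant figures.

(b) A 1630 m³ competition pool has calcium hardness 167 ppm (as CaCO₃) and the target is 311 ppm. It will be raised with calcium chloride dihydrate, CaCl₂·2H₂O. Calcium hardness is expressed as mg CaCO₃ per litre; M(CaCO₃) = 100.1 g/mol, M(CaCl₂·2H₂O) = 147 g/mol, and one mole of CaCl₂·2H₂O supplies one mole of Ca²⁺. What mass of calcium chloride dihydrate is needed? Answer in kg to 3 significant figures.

(a) Volume: 251,000 US gal × 3.785 L/gal = 950,035 L.
(a) [OCl⁻]/[HOCl] = 10^(pH − pKa) = 10^(7.23 − 7.57) = 0.4571; fraction as HOCl = 1/(1 + 0.4571) = 0.6863.
(a) Free chlorine required for 1.29 ppm HOCl: 1.29 / 0.6863 = 1.88 ppm.
(a) FC to add: 1.88 − 0.3 = 1.58 mg/L as Cl₂.
(a) Cl₂ equivalent: 1.58 mg/L × 950,035 L = 1501 g.
(a) Product at 55.8% available Cl: 1501 / 0.558 = 2689 g.

(b) Volume: 1630 m³ = 1,630,000 L.
(b) Hardness to add: (311 − 167) = 144 mg/L as CaCO₃ × 1,630,000 L = 234,700 g as CaCO₃.
(b) Moles of Ca²⁺ (1 mol Ca²⁺ ≡ 1 mol CaCO₃): 234,700 / 100.1 g/mol = 2345 mol.
(b) Mass of CaCl₂·2H₂O: 2345 × 147 = 344,700 g.

(a) 2.69 kg; (b) 345 kg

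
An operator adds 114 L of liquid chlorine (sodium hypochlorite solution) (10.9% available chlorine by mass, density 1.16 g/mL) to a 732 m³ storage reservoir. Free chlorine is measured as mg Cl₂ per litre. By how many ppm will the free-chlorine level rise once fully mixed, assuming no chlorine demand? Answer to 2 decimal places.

Volume: 732 m³ = 732,000 L.
Mass of solution: 114 L × 1000 mL/L × 1.16 g/mL = 132,200 g.
Available chlorine delivered: 132,200 g × 0.109 = 14,410 g as Cl₂.
Concentration rise: 14,410 g / 732,000 L = 19.69 mg/L = 19.69 ppm.

19.69 ppm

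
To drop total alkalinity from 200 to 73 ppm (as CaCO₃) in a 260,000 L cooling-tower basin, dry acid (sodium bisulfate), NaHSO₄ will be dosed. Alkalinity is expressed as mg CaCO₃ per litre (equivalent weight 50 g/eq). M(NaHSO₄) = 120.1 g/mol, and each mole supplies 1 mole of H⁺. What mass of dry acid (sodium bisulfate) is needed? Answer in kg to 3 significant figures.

79.3 kg

Alkalinity to neutralize: (200 − 73) = 127 mg/L as CaCO₃ × 260,000 L = 33,020 g as CaCO₃.
Equivalents of H⁺ required: 33,020 ÷ 50 g/eq = 660.4 eq = 660.4 mol NaHSO₄.
Mass of NaHSO₄: 660.4 × 120.1 = 79,310 g.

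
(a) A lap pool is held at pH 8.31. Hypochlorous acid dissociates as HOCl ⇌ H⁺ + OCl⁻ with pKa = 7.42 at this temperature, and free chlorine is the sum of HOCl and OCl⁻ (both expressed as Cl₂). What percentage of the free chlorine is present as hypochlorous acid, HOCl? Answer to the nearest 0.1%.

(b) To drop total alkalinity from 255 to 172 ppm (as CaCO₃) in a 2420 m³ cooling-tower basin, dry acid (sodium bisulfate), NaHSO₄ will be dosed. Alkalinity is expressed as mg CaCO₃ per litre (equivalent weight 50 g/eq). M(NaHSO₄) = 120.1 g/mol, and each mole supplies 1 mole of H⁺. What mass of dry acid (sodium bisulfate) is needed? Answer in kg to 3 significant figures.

(a) [OCl⁻]/[HOCl] = 10^(pH − pKa) = 10^(8.31 − 7.42) = 10^0.89 = 7.762.
(a) Fraction as HOCl = 1 / (1 + 7.762) = 0.1141.

(b) Volume: 2420 m³ = 2,420,000 L.
(b) Alkalinity to neutralize: (255 − 172) = 83 mg/L as CaCO₃ × 2,420,000 L = 200,900 g as CaCO₃.
(b) Equivalents of H⁺ required: 200,900 ÷ 50 g/eq = 4017 eq = 4017 mol NaHSO₄.
(b) Mass of NaHSO₄: 4017 × 120.1 = 482,500 g.

(a) 11.4%; (b) 482 kg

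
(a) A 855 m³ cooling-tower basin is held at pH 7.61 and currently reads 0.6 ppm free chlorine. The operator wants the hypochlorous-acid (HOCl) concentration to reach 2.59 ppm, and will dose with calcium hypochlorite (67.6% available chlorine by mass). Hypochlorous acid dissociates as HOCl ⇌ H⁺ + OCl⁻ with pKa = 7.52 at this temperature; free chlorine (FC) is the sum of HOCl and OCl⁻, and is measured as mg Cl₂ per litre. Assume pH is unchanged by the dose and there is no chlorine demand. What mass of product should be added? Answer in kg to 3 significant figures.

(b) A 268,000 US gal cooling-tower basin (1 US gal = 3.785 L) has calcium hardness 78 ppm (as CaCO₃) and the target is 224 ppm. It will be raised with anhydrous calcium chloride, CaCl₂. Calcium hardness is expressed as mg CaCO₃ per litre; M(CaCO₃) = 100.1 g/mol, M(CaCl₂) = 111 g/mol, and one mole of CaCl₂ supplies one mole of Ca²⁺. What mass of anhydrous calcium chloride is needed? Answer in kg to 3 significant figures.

(a) Volume: 855 m³ = 855,000 L.
(a) [OCl⁻]/[HOCl] = 10^(pH − pKa) = 10^(7.61 − 7.52) = 1.23; fraction as HOCl = 1/(1 + 1.23) = 0.4484.
(a) Free chlorine required for 2.59 ppm HOCl: 2.59 / 0.4484 = 5.776 ppm.
(a) FC to add: 5.776 − 0.6 = 5.176 mg/L as Cl₂.
(a) Cl₂ equivalent: 5.176 mg/L × 855,000 L = 4426 g.
(a) Product at 67.6% available Cl: 4426 / 0.676 = 6547 g.

(b) Volume: 268,000 US gal × 3.785 L/gal = 1,014,380 L.
(b) Hardness to add: (224 − 78) = 146 mg/L as CaCO₃ × 1,014,380 L = 148,100 g as CaCO₃.
(b) Moles of Ca²⁺ (1 mol Ca²⁺ ≡ 1 mol CaCO₃): 148,100 / 100.1 g/mol = 1480 mol.
(b) Mass of CaCl₂: 1480 × 111 = 164,200 g.

(a) 6.55 kg; (b) 164 kg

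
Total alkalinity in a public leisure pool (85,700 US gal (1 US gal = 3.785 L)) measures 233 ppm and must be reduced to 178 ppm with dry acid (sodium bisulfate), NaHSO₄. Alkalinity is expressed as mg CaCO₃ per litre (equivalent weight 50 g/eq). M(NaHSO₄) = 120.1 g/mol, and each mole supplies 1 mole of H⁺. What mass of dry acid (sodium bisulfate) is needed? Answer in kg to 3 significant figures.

Volume: 85,700 US gal × 3.785 L/gal = 324,374 L.
Alkalinity to neutralize: (233 − 178) = 55 mg/L as CaCO₃ × 324,374 L = 17,840 g as CaCO₃.
Equivalents of H⁺ required: 17,840 ÷ 50 g/eq = 356.8 eq = 356.8 mol NaHSO₄.
Mass of NaHSO₄: 356.8 × 120.1 = 42,850 g.

42.9 kg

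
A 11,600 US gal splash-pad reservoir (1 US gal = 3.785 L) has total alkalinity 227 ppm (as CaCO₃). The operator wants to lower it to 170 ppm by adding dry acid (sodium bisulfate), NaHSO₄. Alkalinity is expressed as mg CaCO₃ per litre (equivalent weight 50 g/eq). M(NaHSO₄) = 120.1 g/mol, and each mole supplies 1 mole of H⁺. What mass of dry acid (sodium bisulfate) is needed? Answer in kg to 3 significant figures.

Volume: 11,600 US gal × 3.785 L/gal = 43,906 L.
Alkalinity to neutralize: (227 − 170) = 57 mg/L as CaCO₃ × 43,906 L = 2503 g as CaCO₃.
Equivalents of H⁺ required: 2503 ÷ 50 g/eq = 50.05 eq = 50.05 mol NaHSO₄.
Mass of NaHSO₄: 50.05 × 120.1 = 6011 g.

6.01 kg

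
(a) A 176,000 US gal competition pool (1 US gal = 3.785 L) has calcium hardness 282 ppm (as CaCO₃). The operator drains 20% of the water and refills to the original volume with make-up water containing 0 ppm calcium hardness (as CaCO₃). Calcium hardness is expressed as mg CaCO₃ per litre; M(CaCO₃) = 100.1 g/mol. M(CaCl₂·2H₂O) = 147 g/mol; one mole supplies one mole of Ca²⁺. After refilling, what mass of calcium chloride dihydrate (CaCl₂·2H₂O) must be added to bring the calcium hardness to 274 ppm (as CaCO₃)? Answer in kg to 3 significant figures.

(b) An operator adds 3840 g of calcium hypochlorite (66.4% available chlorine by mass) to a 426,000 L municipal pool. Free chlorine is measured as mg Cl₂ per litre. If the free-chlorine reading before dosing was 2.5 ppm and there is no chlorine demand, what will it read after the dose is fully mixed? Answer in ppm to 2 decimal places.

(a) 47.3 kg; (b) 8.49 ppm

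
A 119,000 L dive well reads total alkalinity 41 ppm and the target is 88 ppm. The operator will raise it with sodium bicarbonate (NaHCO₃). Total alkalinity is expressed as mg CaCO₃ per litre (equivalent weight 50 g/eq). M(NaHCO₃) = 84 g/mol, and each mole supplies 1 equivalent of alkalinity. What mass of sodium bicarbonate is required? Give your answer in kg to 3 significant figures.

Alkalinity to add: (88 − 41) = 47 mg/L as CaCO₃ × 119,000 L = 5593 g as CaCO₃.
Equivalents: 5593 g ÷ 50 g/eq = 111.9 eq.
NaHCO₃ supplies 1 eq per mole → 111.9 mol.
Mass: 111.9 mol × 84 g/mol = 9396 g.

9.40 kg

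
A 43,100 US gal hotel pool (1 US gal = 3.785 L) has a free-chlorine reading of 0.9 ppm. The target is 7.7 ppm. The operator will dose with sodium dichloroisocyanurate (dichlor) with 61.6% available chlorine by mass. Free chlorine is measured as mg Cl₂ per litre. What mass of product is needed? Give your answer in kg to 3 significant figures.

Volume: 43,100 US gal × 3.785 L/gal = 163,134 L.
Chlorine deficit: 7.7 − 0.9 = 6.8 ppm = 6.8 mg/L as Cl₂.
Cl₂ equivalent needed: 6.8 mg/L × 163,134 L = 1,109,000 mg = 1109 g.
Product at 61.6% available chlorine: 1109 / 0.616 = 1801 g.

1.80 kg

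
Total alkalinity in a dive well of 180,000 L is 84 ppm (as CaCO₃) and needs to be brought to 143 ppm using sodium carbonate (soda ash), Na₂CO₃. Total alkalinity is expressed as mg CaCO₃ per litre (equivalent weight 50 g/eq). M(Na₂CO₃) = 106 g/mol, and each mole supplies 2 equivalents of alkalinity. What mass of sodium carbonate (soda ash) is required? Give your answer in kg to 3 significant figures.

Alkalinity to add: (143 − 84) = 59 mg/L as CaCO₃ × 180,000 L = 10,620 g as CaCO₃.
Equivalents: 10,620 g ÷ 50 g/eq = 212.4 eq.
Each mole of Na₂CO₃ supplies 2 eq, so 212.4 / 2 = 106.2 mol.
Mass: 106.2 mol × 106 g/mol = 11,260 g.

11.3 kg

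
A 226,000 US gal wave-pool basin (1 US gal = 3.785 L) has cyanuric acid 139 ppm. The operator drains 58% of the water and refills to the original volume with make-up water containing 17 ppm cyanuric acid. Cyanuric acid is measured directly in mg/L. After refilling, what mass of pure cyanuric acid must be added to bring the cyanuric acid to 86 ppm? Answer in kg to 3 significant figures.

15.2 kg

Volume: 226,000 US gal × 3.785 L/gal = 855,410 L.
After draining 58% and refilling: 139 × 0.42 + 17 × 0.58 = 68.24 ppm.
Deficit to target: 86 − 68.24 = 17.76 mg/L.
Mass: 17.76 mg/L × 855,410 L = 15,190 g cyanuric acid.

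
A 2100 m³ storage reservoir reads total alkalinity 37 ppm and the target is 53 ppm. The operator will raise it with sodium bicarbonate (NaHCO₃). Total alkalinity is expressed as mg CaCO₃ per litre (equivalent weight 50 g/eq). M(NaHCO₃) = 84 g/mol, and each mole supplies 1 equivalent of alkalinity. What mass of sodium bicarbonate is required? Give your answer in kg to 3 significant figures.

56.4 kg

Volume: 2100 m³ = 2,100,000 L.
Alkalinity to add: (53 − 37) = 16 mg/L as CaCO₃ × 2,100,000 L = 33,600 g as CaCO₃.
Equivalents: 33,600 g ÷ 50 g/eq = 672 eq.
NaHCO₃ supplies 1 eq per mole → 672 mol.
Mass: 672 mol × 84 g/mol = 56,450 g.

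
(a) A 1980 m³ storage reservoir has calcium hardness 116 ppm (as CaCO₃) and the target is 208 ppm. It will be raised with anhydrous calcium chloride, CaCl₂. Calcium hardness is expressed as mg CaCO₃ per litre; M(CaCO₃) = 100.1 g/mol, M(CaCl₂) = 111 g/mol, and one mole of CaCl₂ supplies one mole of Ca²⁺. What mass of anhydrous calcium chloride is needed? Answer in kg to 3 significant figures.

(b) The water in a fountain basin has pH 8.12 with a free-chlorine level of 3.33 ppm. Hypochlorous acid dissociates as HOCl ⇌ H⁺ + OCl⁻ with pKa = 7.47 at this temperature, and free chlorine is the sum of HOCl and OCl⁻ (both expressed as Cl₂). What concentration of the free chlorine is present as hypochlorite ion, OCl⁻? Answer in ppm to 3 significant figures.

(a) Volume: 1980 m³ = 1,980,000 L.
(a) Hardness to add: (208 − 116) = 92 mg/L as CaCO₃ × 1,980,000 L = 182,200 g as CaCO₃.
(a) Moles of Ca²⁺ (1 mol Ca²⁺ ≡ 1 mol CaCO₃): 182,200 / 100.1 g/mol = 1820 mol.
(a) Mass of CaCl₂: 1820 × 111 = 202,000 g.

(b) [OCl⁻]/[HOCl] = 10^(pH − pKa) = 10^(8.12 − 7.47) = 10^0.65 = 4.467.
(b) Fraction as HOCl = 1 / (1 + 4.467) = 0.1829.
(b) OCl⁻ = (1 − 0.1829) × 3.33 ppm = 2.721 ppm.

(a) 202 kg; (b) 2.72 ppm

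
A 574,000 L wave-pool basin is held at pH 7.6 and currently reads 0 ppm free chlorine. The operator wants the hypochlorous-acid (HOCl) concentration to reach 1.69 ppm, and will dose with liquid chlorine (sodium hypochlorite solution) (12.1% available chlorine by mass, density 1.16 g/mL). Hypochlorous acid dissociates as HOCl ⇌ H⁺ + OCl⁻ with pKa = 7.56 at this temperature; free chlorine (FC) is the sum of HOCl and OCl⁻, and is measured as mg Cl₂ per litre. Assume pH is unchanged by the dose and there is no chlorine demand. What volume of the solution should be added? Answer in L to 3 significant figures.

[OCl⁻]/[HOCl] = 10^(pH − pKa) = 10^(7.6 − 7.56) = 1.096; fraction as HOCl = 1/(1 + 1.096) = 0.477.
Free chlorine required for 1.69 ppm HOCl: 1.69 / 0.477 = 3.543 ppm.
FC to add: 3.543 − 0 = 3.543 mg/L as Cl₂.
Cl₂ equivalent: 3.543 mg/L × 574,000 L = 2034 g.
Product at 12.1% available Cl: 2034 / 0.121 = 16,810 g.
Volume: 16,810 g ÷ 1.16 g/mL = 14,490 mL.

14.5 L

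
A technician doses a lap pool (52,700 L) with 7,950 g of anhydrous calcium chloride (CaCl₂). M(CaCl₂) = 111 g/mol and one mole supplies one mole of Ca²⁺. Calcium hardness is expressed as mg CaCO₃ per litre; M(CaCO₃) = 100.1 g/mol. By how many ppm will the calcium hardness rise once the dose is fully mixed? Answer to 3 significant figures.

136 ppm

Moles of Ca²⁺: 7,950 g ÷ 111 g/mol = 71.62 mol.
As CaCO₃: 71.62 mol × 100.1 g/mol = 7169 g.
Rise: 7169 g / 52,700 L × 1000 = 136 mg/L.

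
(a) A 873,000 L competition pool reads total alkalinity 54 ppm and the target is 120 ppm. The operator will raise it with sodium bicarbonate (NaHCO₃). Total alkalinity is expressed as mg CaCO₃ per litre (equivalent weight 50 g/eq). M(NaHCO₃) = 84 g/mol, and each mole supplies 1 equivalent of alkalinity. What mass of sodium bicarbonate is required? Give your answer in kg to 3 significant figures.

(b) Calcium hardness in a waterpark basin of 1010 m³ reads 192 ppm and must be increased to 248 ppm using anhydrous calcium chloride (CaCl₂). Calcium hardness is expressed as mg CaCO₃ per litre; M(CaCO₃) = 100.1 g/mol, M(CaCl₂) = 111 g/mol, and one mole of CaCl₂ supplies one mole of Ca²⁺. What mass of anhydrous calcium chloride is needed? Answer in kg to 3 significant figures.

(a) 96.8 kg; (b) 62.7 kg

(a) Alkalinity to add: (120 − 54) = 66 mg/L as CaCO₃ × 873,000 L = 57,620 g as CaCO₃.
(a) Equivalents: 57,620 g ÷ 50 g/eq = 1152 eq.
(a) NaHCO₃ supplies 1 eq per mole → 1152 mol.
(a) Mass: 1152 mol × 84 g/mol = 96,800 g.

(b) Volume: 1010 m³ = 1,010,000 L.
(b) Hardness to add: (248 − 192) = 56 mg/L as CaCO₃ × 1,010,000 L = 56,560 g as CaCO₃.
(b) Moles of Ca²⁺ (1 mol Ca²⁺ ≡ 1 mol CaCO₃): 56,560 / 100.1 g/mol = 565 mol.
(b) Mass of CaCl₂: 565 × 111 = 62,720 g.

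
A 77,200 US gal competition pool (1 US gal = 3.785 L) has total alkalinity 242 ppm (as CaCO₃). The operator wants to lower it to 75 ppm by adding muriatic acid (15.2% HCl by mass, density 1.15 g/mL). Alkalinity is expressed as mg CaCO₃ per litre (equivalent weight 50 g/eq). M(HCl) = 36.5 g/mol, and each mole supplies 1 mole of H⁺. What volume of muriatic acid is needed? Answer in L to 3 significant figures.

Volume: 77,200 US gal × 3.785 L/gal = 292,202 L.
Alkalinity to neutralize: (242 − 75) = 167 mg/L as CaCO₃ × 292,202 L = 48,800 g as CaCO₃.
Equivalents of H⁺ required: 48,800 ÷ 50 g/eq = 976 eq = 976 mol HCl.
Mass of HCl: 976 × 36.5 = 35,620 g.
Mass of 15.2% solution: 35,620 / 0.152 = 234,400 g.
Volume: 234,400 g ÷ 1.15 g/mL = 203,800 mL.

204 L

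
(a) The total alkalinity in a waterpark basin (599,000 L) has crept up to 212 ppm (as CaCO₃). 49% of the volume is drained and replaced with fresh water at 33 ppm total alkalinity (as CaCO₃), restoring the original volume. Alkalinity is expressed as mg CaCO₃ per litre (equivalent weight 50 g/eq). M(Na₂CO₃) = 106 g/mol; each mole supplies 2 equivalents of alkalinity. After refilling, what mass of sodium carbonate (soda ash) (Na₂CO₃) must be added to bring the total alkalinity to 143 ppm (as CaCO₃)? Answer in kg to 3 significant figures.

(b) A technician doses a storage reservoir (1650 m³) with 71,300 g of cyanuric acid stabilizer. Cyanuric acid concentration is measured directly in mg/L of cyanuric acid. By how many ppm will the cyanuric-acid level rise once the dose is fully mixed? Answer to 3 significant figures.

(a) 11.9 kg; (b) 43.2 ppm

(a) After draining 49% and refilling: 212 × 0.51 + 33 × 0.49 = 124.29 ppm.
(a) Deficit to target: 143 − 124.29 = 18.71 mg/L.
(a) As CaCO₃: 18.71 mg/L × 599,000 L = 11,210 g; ÷ 50 g/eq ÷ 2 = 112.1 mol Na₂CO₃.
(a) Mass: 112.1 × 106 = 11,880 g.

(b) Volume: 1650 m³ = 1,650,000 L.
(b) Rise: 71,300 g / 1,650,000 L × 1000 = 43.21 mg/L.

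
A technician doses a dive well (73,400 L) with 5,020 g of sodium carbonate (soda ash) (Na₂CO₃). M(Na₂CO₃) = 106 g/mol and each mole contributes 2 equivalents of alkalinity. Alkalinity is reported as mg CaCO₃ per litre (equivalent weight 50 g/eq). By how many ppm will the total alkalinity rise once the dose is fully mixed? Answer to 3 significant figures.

64.5 ppm

Moles of Na₂CO₃: 5,020 g ÷ 106 g/mol = 47.36 mol → 94.72 eq of alkalinity.
As CaCO₃: 94.72 eq × 50 g/eq = 4736 g.
Rise: 4736 g / 73,400 L × 1000 = 64.52 mg/L.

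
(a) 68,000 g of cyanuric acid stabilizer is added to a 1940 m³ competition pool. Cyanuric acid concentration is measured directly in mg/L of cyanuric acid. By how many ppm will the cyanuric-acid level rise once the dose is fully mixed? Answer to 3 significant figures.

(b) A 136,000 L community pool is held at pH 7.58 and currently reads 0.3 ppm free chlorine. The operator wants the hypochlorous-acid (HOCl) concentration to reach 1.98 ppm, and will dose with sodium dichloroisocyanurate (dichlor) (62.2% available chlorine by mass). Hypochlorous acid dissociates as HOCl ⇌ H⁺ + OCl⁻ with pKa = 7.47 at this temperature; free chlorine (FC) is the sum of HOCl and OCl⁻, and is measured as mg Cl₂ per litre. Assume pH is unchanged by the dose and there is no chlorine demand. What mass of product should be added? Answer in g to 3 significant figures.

(a) 35.1 ppm; (b) 925 g

(a) Volume: 1940 m³ = 1,940,000 L.
(a) Rise: 68,000 g / 1,940,000 L × 1000 = 35.05 mg/L.

(b) [OCl⁻]/[HOCl] = 10^(pH − pKa) = 10^(7.58 − 7.47) = 1.288; fraction as HOCl = 1/(1 + 1.288) = 0.437.
(b) Free chlorine required for 1.98 ppm HOCl: 1.98 / 0.437 = 4.531 ppm.
(b) FC to add: 4.531 − 0.3 = 4.231 mg/L as Cl₂.
(b) Cl₂ equivalent: 4.231 mg/L × 136,000 L = 575.4 g.
(b) Product at 62.2% available Cl: 575.4 / 0.622 = 925 g.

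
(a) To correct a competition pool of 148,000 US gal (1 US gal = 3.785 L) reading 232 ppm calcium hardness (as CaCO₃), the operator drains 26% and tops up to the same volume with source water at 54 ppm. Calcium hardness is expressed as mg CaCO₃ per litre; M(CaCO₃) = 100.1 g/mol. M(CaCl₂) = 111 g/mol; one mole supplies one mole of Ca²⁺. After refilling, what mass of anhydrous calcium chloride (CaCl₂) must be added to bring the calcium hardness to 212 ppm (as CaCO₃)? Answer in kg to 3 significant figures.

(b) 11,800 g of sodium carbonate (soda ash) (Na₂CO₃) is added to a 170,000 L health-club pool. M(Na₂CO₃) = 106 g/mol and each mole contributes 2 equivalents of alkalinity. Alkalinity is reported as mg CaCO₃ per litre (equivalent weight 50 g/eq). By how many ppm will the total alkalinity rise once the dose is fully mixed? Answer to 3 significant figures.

(a) Volume: 148,000 US gal × 3.785 L/gal = 560,180 L.
(a) After draining 26% and refilling: 232 × 0.74 + 54 × 0.26 = 185.72 ppm.
(a) Deficit to target: 212 − 185.72 = 26.28 mg/L.
(a) As CaCO₃: 26.28 mg/L × 560,180 L = 14,720 g; ÷ 100.1 = 147.1 mol Ca²⁺.
(a) Mass: 147.1 × 111 = 16,320 g.

(b) Moles of Na₂CO₃: 11,800 g ÷ 106 g/mol = 111.3 mol → 222.6 eq of alkalinity.
(b) As CaCO₃: 222.6 eq × 50 g/eq = 11,130 g.
(b) Rise: 11,130 g / 170,000 L × 1000 = 65.48 mg/L.

(a) 16.3 kg; (b) 65.5 ppm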